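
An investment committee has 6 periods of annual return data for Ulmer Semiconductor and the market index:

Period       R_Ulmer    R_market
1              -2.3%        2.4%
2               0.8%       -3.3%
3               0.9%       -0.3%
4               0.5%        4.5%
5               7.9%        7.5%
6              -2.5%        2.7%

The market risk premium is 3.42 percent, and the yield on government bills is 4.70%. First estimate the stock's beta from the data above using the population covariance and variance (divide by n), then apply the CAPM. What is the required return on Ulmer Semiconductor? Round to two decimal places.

6.38%

Mean R_i = (-2.3 + 0.8 + 0.9 + 0.5 + 7.9 − 2.5) / 6 = 0.8833%
Mean R_m = (2.4 − 3.3 − 0.3 + 4.5 + 7.5 + 2.7) / 6 = 2.2500%
Σ(R_i − R̄_i)(R_m − R̄_m) = 34.3950  ⇒  Cov = 34.3950 / 6 = 5.7325
Σ(R_m − R̄_m)² = 70.1550  ⇒  Var(R_m) = 70.1550 / 6 = 11.6925
β = Cov / Var(R_m) = 5.7325 / 11.6925 = 0.4903
E(R) = R_f + β × MRP = 4.70% + 0.4903 × 3.42% = 6.38%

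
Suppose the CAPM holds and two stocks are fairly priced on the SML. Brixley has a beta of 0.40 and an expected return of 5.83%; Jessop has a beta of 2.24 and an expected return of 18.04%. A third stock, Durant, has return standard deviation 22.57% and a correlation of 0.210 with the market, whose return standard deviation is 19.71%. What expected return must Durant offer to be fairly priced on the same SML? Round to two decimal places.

MRP = (18.04% − 5.83%) / (2.24 − 0.40) = 6.6359%
R_f = 5.83% − 0.40 × 6.6359% = 3.1756%
β_Durant = ρ·σ_i/σ_m = 0.210 × 22.57 / 19.71 = 0.2405
E(R_Durant) = R_f + β × MRP = 3.1756% + 0.2405 × 6.6359% = 4.77%

4.77%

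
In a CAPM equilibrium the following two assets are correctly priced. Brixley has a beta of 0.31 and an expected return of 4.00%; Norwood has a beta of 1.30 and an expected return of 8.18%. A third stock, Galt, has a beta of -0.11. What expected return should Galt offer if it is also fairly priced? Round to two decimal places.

MRP (SML slope) = (8.18% − 4.00%) / (1.30 − 0.31) = 4.18% / 0.99 = 4.2222%
R_f (intercept) = 4.00% − 0.31 × 4.2222% = 2.6911%
E(R_Galt) = R_f + β × MRP = 2.6911% + -0.11 × 4.2222% = 2.23%

2.23%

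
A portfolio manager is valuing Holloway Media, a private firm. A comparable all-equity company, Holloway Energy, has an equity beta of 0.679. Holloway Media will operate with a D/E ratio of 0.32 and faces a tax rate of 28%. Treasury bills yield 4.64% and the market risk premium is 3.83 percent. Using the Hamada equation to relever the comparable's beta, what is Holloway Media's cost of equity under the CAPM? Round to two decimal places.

7.84%

β_L = β_U × [1 + (1 − t)(D/E)] = 0.679 × [1 + (1 − 0.28) × 0.32]
    = 0.679 × [1 + 0.72 × 0.32] = 0.679 × 1.2304 = 0.8354
E(R) = R_f + β_L × MRP = 4.64% + 0.8354 × 3.83% = 7.84%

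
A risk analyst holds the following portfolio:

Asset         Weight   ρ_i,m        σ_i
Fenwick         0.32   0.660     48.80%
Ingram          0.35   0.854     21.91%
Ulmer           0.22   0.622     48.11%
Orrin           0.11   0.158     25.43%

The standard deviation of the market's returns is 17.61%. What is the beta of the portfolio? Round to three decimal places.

1.356

β_Fenwick = 0.660 × 48.80% / 17.61% = 1.8290
β_Ingram = 0.854 × 21.91% / 17.61% = 1.0625
β_Ulmer = 0.622 × 48.11% / 17.61% = 1.6993
β_Orrin = 0.158 × 25.43% / 17.61% = 0.2282
β_P = Σ w_i β_i = 0.32×1.8290 + 0.35×1.0625 + 0.22×1.6993 + 0.11×0.2282 = 1.3561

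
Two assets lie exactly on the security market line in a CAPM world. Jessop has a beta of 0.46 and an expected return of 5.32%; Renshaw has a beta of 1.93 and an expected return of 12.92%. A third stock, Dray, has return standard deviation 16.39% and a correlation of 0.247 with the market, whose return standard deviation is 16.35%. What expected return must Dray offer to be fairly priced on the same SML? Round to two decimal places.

4.22%

MRP = (12.92% − 5.32%) / (1.93 − 0.46) = 5.1701%
R_f = 5.32% − 0.46 × 5.1701% = 2.9418%
β_Dray = ρ·σ_i/σ_m = 0.247 × 16.39 / 16.35 = 0.2476
E(R_Dray) = R_f + β × MRP = 2.9418% + 0.2476 × 5.1701% = 4.22%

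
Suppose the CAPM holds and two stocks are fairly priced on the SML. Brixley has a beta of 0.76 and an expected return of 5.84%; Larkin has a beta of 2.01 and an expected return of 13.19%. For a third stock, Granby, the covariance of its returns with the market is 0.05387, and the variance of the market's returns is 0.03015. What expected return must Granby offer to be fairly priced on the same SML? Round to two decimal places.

11.88%

MRP = (13.19% − 5.84%) / (2.01 − 0.76) = 5.8800%
R_f = 5.84% − 0.76 × 5.8800% = 1.3712%
β_Granby = Cov / Var(R_m) = 0.05387 / 0.03015 = 1.7867
E(R_Granby) = R_f + β × MRP = 1.3712% + 1.7867 × 5.8800% = 11.88%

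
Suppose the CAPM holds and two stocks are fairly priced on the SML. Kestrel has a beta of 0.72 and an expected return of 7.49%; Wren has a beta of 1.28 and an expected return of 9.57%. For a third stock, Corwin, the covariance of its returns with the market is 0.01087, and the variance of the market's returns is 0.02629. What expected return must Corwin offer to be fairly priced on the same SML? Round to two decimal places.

6.35%

MRP = (9.57% − 7.49%) / (1.28 − 0.72) = 3.7143%
R_f = 7.49% − 0.72 × 3.7143% = 4.8157%
β_Corwin = Cov / Var(R_m) = 0.01087 / 0.02629 = 0.4135
E(R_Corwin) = R_f + β × MRP = 4.8157% + 0.4135 × 3.7143% = 6.35%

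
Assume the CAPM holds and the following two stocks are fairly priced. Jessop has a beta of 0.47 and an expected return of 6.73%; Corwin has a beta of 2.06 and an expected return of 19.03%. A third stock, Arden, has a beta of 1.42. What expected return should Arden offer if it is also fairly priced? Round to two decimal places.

MRP (SML slope) = (19.03% − 6.73%) / (2.06 − 0.47) = 12.30% / 1.59 = 7.7358%
R_f (intercept) = 6.73% − 0.47 × 7.7358% = 3.0942%
E(R_Arden) = R_f + β × MRP = 3.0942% + 1.42 × 7.7358% = 14.08%

14.08%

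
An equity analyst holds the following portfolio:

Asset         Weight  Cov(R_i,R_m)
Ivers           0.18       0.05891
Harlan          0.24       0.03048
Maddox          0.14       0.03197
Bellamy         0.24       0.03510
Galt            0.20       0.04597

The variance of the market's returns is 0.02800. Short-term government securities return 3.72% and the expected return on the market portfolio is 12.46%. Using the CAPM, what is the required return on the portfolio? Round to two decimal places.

16.21%

β_Ivers = 0.05891 / 0.02800 = 2.1039
β_Harlan = 0.03048 / 0.02800 = 1.0886
β_Maddox = 0.03197 / 0.02800 = 1.1418
β_Bellamy = 0.03510 / 0.02800 = 1.2536
β_Galt = 0.04597 / 0.02800 = 1.6418
β_P = Σ w_i β_i = 0.18×2.1039 + 0.24×1.0886 + 0.14×1.1418 + 0.24×1.2536 + 0.20×1.6418 = 1.4290
MRP = 12.46% − 3.72% = 8.74%
E(R_P) = R_f + β_P × MRP = 3.72% + 1.4290 × 8.74% = 16.21%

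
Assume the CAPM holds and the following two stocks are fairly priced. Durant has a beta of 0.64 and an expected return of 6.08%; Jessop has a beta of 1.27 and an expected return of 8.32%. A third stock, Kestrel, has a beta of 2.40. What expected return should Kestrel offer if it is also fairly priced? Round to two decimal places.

MRP (SML slope) = (8.32% − 6.08%) / (1.27 − 0.64) = 2.24% / 0.63 = 3.5556%
R_f (intercept) = 6.08% − 0.64 × 3.5556% = 3.8044%
E(R_Kestrel) = R_f + β × MRP = 3.8044% + 2.40 × 3.5556% = 12.34%

12.34%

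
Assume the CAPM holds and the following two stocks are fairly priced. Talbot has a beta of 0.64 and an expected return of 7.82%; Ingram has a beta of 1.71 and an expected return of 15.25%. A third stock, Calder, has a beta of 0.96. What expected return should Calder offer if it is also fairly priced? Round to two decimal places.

MRP (SML slope) = (15.25% − 7.82%) / (1.71 − 0.64) = 7.43% / 1.07 = 6.9439%
R_f (intercept) = 7.82% − 0.64 × 6.9439% = 3.3759%
E(R_Calder) = R_f + β × MRP = 3.3759% + 0.96 × 6.9439% = 10.04%

10.04%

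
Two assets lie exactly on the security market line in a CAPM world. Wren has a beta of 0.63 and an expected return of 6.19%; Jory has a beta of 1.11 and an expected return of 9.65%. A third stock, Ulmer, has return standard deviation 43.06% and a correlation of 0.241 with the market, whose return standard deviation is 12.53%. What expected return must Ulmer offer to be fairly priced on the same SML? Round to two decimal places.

MRP = (9.65% − 6.19%) / (1.11 − 0.63) = 7.2083%
R_f = 6.19% − 0.63 × 7.2083% = 1.6488%
β_Ulmer = ρ·σ_i/σ_m = 0.241 × 43.06 / 12.53 = 0.8282
E(R_Ulmer) = R_f + β × MRP = 1.6488% + 0.8282 × 7.2083% = 7.62%

7.62%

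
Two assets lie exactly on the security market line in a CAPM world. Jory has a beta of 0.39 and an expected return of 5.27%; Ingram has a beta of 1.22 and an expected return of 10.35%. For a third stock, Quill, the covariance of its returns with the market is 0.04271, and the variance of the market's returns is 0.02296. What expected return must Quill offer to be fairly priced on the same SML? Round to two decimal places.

14.27%

MRP = (10.35% − 5.27%) / (1.22 − 0.39) = 6.1205%
R_f = 5.27% − 0.39 × 6.1205% = 2.8830%
β_Quill = Cov / Var(R_m) = 0.04271 / 0.02296 = 1.8602
E(R_Quill) = R_f + β × MRP = 2.8830% + 1.8602 × 6.1205% = 14.27%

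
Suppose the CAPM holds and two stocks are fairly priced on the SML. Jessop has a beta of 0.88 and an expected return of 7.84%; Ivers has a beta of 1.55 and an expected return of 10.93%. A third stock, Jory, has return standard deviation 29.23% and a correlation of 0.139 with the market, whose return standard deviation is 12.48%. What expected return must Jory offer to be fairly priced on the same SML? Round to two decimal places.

5.28%

MRP = (10.93% − 7.84%) / (1.55 − 0.88) = 4.6119%
R_f = 7.84% − 0.88 × 4.6119% = 3.7815%
β_Jory = ρ·σ_i/σ_m = 0.139 × 29.23 / 12.48 = 0.3256
E(R_Jory) = R_f + β × MRP = 3.7815% + 0.3256 × 4.6119% = 5.28%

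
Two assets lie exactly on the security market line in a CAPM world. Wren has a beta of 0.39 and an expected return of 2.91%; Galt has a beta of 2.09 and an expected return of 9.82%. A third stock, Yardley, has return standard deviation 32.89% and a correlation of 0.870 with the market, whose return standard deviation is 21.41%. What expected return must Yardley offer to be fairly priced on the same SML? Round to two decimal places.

MRP = (9.82% − 2.91%) / (2.09 − 0.39) = 4.0647%
R_f = 2.91% − 0.39 × 4.0647% = 1.3248%
β_Yardley = ρ·σ_i/σ_m = 0.870 × 32.89 / 21.41 = 1.3365
E(R_Yardley) = R_f + β × MRP = 1.3248% + 1.3365 × 4.0647% = 6.76%

6.76%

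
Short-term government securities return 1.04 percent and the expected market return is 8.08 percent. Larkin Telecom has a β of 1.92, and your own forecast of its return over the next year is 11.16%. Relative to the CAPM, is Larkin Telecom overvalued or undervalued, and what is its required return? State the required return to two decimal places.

MRP = 8.08% − 1.04% = 7.04%
Required return = R_f + β·MRP = 1.04% + 1.92 × 7.04% = 14.56%
Forecast 11.16% < required 14.56% → the stock plots below the SML → overvalued.

Overvalued; required return 14.56%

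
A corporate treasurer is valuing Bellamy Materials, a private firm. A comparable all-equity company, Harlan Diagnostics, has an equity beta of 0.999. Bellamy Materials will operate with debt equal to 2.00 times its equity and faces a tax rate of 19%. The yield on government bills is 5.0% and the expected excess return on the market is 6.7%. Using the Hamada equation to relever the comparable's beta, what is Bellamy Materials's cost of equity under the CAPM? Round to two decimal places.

22.54%

β_L = β_U × [1 + (1 − t)(D/E)] = 0.999 × [1 + (1 − 0.19) × 2.00]
    = 0.999 × [1 + 0.81 × 2.00] = 0.999 × 2.6200 = 2.6174
E(R) = R_f + β_L × MRP = 5.0% + 2.6174 × 6.7% = 22.54%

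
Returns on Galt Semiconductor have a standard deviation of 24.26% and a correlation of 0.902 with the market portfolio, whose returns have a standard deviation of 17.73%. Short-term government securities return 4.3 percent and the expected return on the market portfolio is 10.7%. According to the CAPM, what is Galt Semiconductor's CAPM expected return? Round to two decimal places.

12.20%

β = ρ × σ_i / σ_m = 0.902 × 24.26% / 17.73% = 1.2342
MRP = 10.7% − 4.3% = 6.40%
E(R) = 4.3% + 1.2342 × 6.4% = 12.20%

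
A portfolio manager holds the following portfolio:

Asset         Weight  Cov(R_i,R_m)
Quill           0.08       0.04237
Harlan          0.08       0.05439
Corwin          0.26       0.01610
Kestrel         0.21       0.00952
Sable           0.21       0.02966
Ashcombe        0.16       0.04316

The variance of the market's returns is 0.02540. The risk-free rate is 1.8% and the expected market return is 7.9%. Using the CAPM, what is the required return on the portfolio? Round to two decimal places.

8.30%

β_Quill = 0.04237 / 0.02540 = 1.6681
β_Harlan = 0.05439 / 0.02540 = 2.1413
β_Corwin = 0.01610 / 0.02540 = 0.6339
β_Kestrel = 0.00952 / 0.02540 = 0.3748
β_Sable = 0.02966 / 0.02540 = 1.1677
β_Ashcombe = 0.04316 / 0.02540 = 1.6992
β_P = Σ w_i β_i = 0.08×1.6681 + 0.08×2.1413 + 0.26×0.6339 + 0.21×0.3748 + 0.21×1.1677 + 0.16×1.6992 = 1.0654
MRP = 7.9% − 1.8% = 6.10%
E(R_P) = R_f + β_P × MRP = 1.8% + 1.0654 × 6.1% = 8.30%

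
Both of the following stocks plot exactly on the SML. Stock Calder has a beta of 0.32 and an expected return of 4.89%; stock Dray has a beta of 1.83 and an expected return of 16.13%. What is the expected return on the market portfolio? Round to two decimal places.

Both satisfy E(R) = R_f + β·MRP, so the slope of the SML is
MRP = (16.13% − 4.89%) / (1.83 − 0.32) = 11.24% / 1.51 = 7.4437%
R_f = E(R_Calder) − β_Calder·MRP = 4.89% − 0.32 × 7.4437% = 2.5080%
E(R_m) = R_f + MRP = 2.5080% + 7.4437% = 9.95%

9.95%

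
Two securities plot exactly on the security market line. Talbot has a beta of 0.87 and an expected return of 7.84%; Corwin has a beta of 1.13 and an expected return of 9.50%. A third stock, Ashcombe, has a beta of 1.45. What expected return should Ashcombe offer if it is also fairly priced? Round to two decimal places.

11.54%

MRP (SML slope) = (9.50% − 7.84%) / (1.13 − 0.87) = 1.66% / 0.26 = 6.3846%
R_f (intercept) = 7.84% − 0.87 × 6.3846% = 2.2854%
E(R_Ashcombe) = R_f + β × MRP = 2.2854% + 1.45 × 6.3846% = 11.54%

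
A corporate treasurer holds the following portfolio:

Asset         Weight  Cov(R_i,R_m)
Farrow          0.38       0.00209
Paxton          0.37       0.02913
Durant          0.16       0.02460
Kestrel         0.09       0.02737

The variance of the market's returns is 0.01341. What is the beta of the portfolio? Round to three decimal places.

β_Farrow = 0.00209 / 0.01341 = 0.1559
β_Paxton = 0.02913 / 0.01341 = 2.1723
β_Durant = 0.02460 / 0.01341 = 1.8345
β_Kestrel = 0.02737 / 0.01341 = 2.0410
β_P = Σ w_i β_i = 0.38×0.1559 + 0.37×2.1723 + 0.16×1.8345 + 0.09×2.0410 = 1.3402

1.340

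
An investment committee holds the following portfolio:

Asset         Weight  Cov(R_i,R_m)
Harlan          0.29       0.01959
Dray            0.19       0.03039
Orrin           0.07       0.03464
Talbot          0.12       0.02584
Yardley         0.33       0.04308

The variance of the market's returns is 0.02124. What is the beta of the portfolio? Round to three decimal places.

1.469

β_Harlan = 0.01959 / 0.02124 = 0.9223
β_Dray = 0.03039 / 0.02124 = 1.4308
β_Orrin = 0.03464 / 0.02124 = 1.6309
β_Talbot = 0.02584 / 0.02124 = 1.2166
β_Yardley = 0.04308 / 0.02124 = 2.0282
β_P = Σ w_i β_i = 0.29×0.9223 + 0.19×1.4308 + 0.07×1.6309 + 0.12×1.2166 + 0.33×2.0282 = 1.4688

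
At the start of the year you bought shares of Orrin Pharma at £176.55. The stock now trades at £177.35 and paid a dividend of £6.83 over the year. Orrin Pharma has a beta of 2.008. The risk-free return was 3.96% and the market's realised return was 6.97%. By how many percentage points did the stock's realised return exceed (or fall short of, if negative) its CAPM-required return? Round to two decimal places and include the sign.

Realised HPR = (P1 + D1 − P0) / P0 = (177.35 + 6.83 − 176.55) / 176.55 = 7.63 / 176.55 = 4.3217%
MRP = 6.97% − 3.96% = 3.01%
CAPM required = R_f + β·MRP = 3.96% + 2.008 × 3.01% = 10.00408%
α = realised − required = 4.3217% − 10.00408% = -5.68%

-5.68%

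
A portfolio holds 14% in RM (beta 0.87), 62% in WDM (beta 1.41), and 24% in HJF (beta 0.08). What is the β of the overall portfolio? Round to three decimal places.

β_P = Σ w_i β_i = 0.14×0.87 + 0.62×1.41 + 0.24×0.08 = 1.0152

1.015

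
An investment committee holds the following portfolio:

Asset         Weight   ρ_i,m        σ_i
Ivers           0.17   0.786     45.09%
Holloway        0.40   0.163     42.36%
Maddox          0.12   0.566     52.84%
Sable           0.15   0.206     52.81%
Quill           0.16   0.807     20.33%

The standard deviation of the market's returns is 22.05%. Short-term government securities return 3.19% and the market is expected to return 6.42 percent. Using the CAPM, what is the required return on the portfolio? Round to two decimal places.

5.63%

β_Ivers = 0.786 × 45.09% / 22.05% = 1.6073
β_Holloway = 0.163 × 42.36% / 22.05% = 0.3131
β_Maddox = 0.566 × 52.84% / 22.05% = 1.3563
β_Sable = 0.206 × 52.81% / 22.05% = 0.4934
β_Quill = 0.807 × 20.33% / 22.05% = 0.7441
β_P = Σ w_i β_i = 0.17×1.6073 + 0.40×0.3131 + 0.12×1.3563 + 0.15×0.4934 + 0.16×0.7441 = 0.7543
MRP = 6.42% − 3.19% = 3.23%
E(R_P) = R_f + β_P × MRP = 3.19% + 0.7543 × 3.23% = 5.63%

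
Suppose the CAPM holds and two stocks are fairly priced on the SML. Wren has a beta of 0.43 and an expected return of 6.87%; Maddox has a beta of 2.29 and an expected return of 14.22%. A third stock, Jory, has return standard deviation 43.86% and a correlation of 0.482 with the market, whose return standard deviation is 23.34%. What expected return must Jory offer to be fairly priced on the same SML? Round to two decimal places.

MRP = (14.22% − 6.87%) / (2.29 − 0.43) = 3.9516%
R_f = 6.87% − 0.43 × 3.9516% = 5.1708%
β_Jory = ρ·σ_i/σ_m = 0.482 × 43.86 / 23.34 = 0.9058
E(R_Jory) = R_f + β × MRP = 5.1708% + 0.9058 × 3.9516% = 8.75%

8.75%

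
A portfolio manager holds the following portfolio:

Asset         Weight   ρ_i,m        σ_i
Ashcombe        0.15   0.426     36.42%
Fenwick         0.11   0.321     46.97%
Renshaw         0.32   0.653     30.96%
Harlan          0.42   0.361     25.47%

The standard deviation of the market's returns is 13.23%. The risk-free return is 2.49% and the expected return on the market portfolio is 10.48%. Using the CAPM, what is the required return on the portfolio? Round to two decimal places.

β_Ashcombe = 0.426 × 36.42% / 13.23% = 1.1727
β_Fenwick = 0.321 × 46.97% / 13.23% = 1.1396
β_Renshaw = 0.653 × 30.96% / 13.23% = 1.5281
β_Harlan = 0.361 × 25.47% / 13.23% = 0.6950
β_P = Σ w_i β_i = 0.15×1.1727 + 0.11×1.1396 + 0.32×1.5281 + 0.42×0.6950 = 1.0822
MRP = 10.48% − 2.49% = 7.99%
E(R_P) = R_f + β_P × MRP = 2.49% + 1.0822 × 7.99% = 11.14%

11.14%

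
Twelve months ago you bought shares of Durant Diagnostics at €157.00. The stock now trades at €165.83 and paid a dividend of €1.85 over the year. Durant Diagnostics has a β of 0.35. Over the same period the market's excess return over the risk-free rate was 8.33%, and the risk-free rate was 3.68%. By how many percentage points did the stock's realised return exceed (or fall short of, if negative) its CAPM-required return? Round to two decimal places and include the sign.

Realised HPR = (P1 + D1 − P0) / P0 = (165.83 + 1.85 − 157.00) / 157.00 = 10.68 / 157.00 = 6.8025%
CAPM required = R_f + β·MRP = 3.68% + 0.35 × 8.33% = 6.5955%
α = realised − required = 6.8025% − 6.5955% = +0.21%

+0.21%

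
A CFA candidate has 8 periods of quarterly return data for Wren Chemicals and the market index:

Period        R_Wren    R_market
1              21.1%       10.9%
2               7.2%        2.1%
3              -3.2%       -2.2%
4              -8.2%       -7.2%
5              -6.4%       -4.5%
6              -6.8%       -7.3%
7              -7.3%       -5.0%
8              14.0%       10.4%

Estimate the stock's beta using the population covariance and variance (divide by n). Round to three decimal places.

Mean R_i = (21.1 + 7.2 − 3.2 − 8.2 − 6.4 − 6.8 − 7.3 + 14.0) / 8 = 1.3000%
Mean R_m = (10.9 + 2.1 − 2.2 − 7.2 − 4.5 − 7.3 − 5.0 + 10.4) / 8 = -0.3500%
Σ(R_i − R̄_i)(R_m − R̄_m) = 575.3700  ⇒  Cov = 575.3700 / 8 = 71.9213
Σ(R_m − R̄_m)² = 385.6200  ⇒  Var(R_m) = 385.6200 / 8 = 48.2025
β = Cov / Var(R_m) = 71.9213 / 48.2025 = 1.4921

1.492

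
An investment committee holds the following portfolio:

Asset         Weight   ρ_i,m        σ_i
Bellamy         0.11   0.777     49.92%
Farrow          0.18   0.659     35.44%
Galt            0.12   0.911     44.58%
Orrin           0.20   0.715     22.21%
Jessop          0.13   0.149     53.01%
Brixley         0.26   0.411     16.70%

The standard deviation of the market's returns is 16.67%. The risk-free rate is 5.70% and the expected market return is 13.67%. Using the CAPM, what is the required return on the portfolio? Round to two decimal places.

β_Bellamy = 0.777 × 49.92% / 16.67% = 2.3268
β_Farrow = 0.659 × 35.44% / 16.67% = 1.4010
β_Galt = 0.911 × 44.58% / 16.67% = 2.4363
β_Orrin = 0.715 × 22.21% / 16.67% = 0.9526
β_Jessop = 0.149 × 53.01% / 16.67% = 0.4738
β_Brixley = 0.411 × 16.70% / 16.67% = 0.4117
β_P = Σ w_i β_i = 0.11×2.3268 + 0.18×1.4010 + 0.12×2.4363 + 0.20×0.9526 + 0.13×0.4738 + 0.26×0.4117 = 1.1596
MRP = 13.67% − 5.70% = 7.97%
E(R_P) = R_f + β_P × MRP = 5.70% + 1.1596 × 7.97% = 14.94%

14.94%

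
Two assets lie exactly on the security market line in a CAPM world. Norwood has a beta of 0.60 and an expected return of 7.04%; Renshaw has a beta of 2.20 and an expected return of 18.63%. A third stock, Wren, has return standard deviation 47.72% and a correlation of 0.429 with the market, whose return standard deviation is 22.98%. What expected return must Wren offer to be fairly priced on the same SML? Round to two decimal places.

9.15%

MRP = (18.63% − 7.04%) / (2.20 − 0.60) = 7.2438%
R_f = 7.04% − 0.60 × 7.2438% = 2.6937%
β_Wren = ρ·σ_i/σ_m = 0.429 × 47.72 / 22.98 = 0.8909
E(R_Wren) = R_f + β × MRP = 2.6937% + 0.8909 × 7.2438% = 9.15%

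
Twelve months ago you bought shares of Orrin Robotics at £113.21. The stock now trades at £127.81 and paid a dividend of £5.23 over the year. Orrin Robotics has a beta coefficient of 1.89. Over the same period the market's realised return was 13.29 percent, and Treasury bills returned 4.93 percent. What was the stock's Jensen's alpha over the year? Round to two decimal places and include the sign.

Realised HPR = (P1 + D1 − P0) / P0 = (127.81 + 5.23 − 113.21) / 113.21 = 19.83 / 113.21 = 17.5161%
MRP = 13.29% − 4.93% = 8.36%
CAPM required = R_f + β·MRP = 4.93% + 1.89 × 8.36% = 20.7304%
α = realised − required = 17.5161% − 20.7304% = -3.21%

-3.21%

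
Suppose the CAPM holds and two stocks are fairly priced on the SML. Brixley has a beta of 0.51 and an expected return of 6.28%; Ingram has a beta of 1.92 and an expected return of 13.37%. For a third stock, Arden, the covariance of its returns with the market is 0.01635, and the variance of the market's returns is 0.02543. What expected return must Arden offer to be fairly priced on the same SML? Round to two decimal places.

6.95%

MRP = (13.37% − 6.28%) / (1.92 − 0.51) = 5.0284%
R_f = 6.28% − 0.51 × 5.0284% = 3.7155%
β_Arden = Cov / Var(R_m) = 0.01635 / 0.02543 = 0.6429
E(R_Arden) = R_f + β × MRP = 3.7155% + 0.6429 × 5.0284% = 6.95%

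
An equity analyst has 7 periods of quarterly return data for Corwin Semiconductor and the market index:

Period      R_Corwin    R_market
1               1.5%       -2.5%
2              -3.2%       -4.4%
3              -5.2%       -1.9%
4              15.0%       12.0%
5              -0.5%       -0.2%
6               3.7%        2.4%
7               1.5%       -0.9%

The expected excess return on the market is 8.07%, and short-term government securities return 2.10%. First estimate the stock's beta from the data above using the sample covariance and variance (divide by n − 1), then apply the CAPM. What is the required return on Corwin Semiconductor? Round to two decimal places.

Mean R_i = (1.5 − 3.2 − 5.2 + 15.0 − 0.5 + 3.7 + 1.5) / 7 = 1.8286%
Mean R_m = (-2.5 − 4.4 − 1.9 + 12.0 − 0.2 + 2.4 − 0.9) / 7 = 0.6429%
Σ(R_i − R̄_i)(R_m − R̄_m) = 199.6114  ⇒  Cov = 199.6114 / 6 = 33.2686
Σ(R_m − R̄_m)² = 176.9371  ⇒  Var(R_m) = 176.9371 / 6 = 29.4895
β = Cov / Var(R_m) = 33.2686 / 29.4895 = 1.1282
E(R) = R_f + β × MRP = 2.10% + 1.1282 × 8.07% = 11.20%

11.20%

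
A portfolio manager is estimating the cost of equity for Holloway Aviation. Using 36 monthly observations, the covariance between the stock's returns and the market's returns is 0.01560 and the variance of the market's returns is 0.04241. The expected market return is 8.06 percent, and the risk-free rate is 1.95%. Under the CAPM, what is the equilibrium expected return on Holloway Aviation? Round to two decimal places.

β = Cov(R_i, R_m) / Var(R_m) = 0.01560 / 0.04241 = 0.3678
MRP = 8.06% − 1.95% = 6.11%
E(R) = R_f + β × MRP = 1.95% + 0.3678 × 6.11% = 4.20%

4.20%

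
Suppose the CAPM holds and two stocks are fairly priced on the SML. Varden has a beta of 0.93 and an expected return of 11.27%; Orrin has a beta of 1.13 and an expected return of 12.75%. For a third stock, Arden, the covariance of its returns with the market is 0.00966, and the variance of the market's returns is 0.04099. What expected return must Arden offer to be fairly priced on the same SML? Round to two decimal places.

MRP = (12.75% − 11.27%) / (1.13 − 0.93) = 7.4000%
R_f = 11.27% − 0.93 × 7.4000% = 4.3880%
β_Arden = Cov / Var(R_m) = 0.00966 / 0.04099 = 0.2357
E(R_Arden) = R_f + β × MRP = 4.3880% + 0.2357 × 7.4000% = 6.13%

6.13%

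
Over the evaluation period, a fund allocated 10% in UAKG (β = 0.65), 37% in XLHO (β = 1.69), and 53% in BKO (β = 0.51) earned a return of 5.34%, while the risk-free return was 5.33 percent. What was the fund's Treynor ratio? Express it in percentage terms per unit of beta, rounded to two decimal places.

0.01%

β_P = 0.10×0.65 + 0.37×1.69 + 0.53×0.51 = 0.9606
Treynor = (R_P − R_f) / β_P = (5.34% − 5.33%) / 0.9606 = 0.01% / 0.9606 = 0.01%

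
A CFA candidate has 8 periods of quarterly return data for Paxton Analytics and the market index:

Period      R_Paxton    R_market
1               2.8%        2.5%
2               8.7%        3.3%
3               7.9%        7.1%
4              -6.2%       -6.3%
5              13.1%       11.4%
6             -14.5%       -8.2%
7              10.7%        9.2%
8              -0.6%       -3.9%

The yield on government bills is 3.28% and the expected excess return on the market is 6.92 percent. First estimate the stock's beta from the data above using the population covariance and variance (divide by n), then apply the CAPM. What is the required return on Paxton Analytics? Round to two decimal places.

Mean R_i = (2.8 + 8.7 + 7.9 − 6.2 + 13.1 − 14.5 + 10.7 − 0.6) / 8 = 2.7375%
Mean R_m = (2.5 + 3.3 + 7.1 − 6.3 + 11.4 − 8.2 + 9.2 − 3.9) / 8 = 1.8875%
Σ(R_i − R̄_i)(R_m − R̄_m) = 458.5438  ⇒  Cov = 458.5438 / 8 = 57.3180
Σ(R_m − R̄_m)² = 375.7888  ⇒  Var(R_m) = 375.7888 / 8 = 46.9736
β = Cov / Var(R_m) = 57.3180 / 46.9736 = 1.2202
E(R) = R_f + β × MRP = 3.28% + 1.2202 × 6.92% = 11.72%

11.72%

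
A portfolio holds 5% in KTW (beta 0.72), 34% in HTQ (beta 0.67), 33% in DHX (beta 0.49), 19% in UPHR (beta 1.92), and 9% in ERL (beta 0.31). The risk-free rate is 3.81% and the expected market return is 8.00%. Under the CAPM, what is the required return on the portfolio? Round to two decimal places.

7.24%

β_P = Σ w_i β_i = 0.05×0.72 + 0.34×0.67 + 0.33×0.49 + 0.19×1.92 + 0.09×0.31 = 0.8182
MRP = 8.00% − 3.81% = 4.19%
E(R_P) = R_f + β_P × MRP = 3.81% + 0.8182 × 4.19% = 7.24%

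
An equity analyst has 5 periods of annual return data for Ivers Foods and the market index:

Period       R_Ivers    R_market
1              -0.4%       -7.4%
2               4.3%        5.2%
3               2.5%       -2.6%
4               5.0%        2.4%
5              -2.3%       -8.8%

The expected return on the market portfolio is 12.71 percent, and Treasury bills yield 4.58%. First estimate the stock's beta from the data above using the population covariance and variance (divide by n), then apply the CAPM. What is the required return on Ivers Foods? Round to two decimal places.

Mean R_i = (-0.4 + 4.3 + 2.5 + 5.0 − 2.3) / 5 = 1.8200%
Mean R_m = (-7.4 + 5.2 − 2.6 + 2.4 − 8.8) / 5 = -2.2400%
Σ(R_i − R̄_i)(R_m − R̄_m) = 71.4440  ⇒  Cov = 71.4440 / 5 = 14.2888
Σ(R_m − R̄_m)² = 146.6720  ⇒  Var(R_m) = 146.6720 / 5 = 29.3344
β = Cov / Var(R_m) = 14.2888 / 29.3344 = 0.4871
MRP = 12.71% − 4.58% = 8.13%
E(R) = R_f + β × MRP = 4.58% + 0.4871 × 8.13% = 8.54%

8.54%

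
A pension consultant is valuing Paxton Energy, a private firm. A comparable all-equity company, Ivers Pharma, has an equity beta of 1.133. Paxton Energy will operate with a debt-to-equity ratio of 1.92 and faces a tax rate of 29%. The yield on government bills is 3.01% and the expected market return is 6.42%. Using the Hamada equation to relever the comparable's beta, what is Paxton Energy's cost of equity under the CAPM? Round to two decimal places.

12.14%

β_L = β_U × [1 + (1 − t)(D/E)] = 1.133 × [1 + (1 − 0.29) × 1.92]
    = 1.133 × [1 + 0.71 × 1.92] = 1.133 × 2.3632 = 2.6775
MRP = 6.42% − 3.01% = 3.41%
E(R) = R_f + β_L × MRP = 3.01% + 2.6775 × 3.41% = 12.14%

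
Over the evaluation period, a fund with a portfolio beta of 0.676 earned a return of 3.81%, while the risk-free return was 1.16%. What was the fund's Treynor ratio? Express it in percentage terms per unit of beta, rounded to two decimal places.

Treynor = (R_P − R_f) / β_P = (3.81% − 1.16%) / 0.6760 = 2.65% / 0.6760 = 3.92%

3.92%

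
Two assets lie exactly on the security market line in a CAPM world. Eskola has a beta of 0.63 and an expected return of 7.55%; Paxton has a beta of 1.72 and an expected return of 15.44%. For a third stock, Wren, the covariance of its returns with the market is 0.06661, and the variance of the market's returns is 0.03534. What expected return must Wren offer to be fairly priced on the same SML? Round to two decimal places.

MRP = (15.44% − 7.55%) / (1.72 − 0.63) = 7.2385%
R_f = 7.55% − 0.63 × 7.2385% = 2.9897%
β_Wren = Cov / Var(R_m) = 0.06661 / 0.03534 = 1.8848
E(R_Wren) = R_f + β × MRP = 2.9897% + 1.8848 × 7.2385% = 16.63%

16.63%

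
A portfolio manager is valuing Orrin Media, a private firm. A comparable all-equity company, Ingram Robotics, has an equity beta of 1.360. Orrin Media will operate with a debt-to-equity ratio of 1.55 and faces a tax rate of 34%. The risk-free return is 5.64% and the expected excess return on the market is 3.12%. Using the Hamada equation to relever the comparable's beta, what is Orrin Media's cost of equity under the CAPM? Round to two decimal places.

14.22%

β_L = β_U × [1 + (1 − t)(D/E)] = 1.360 × [1 + (1 − 0.34) × 1.55]
    = 1.360 × [1 + 0.66 × 1.55] = 1.360 × 2.0230 = 2.7513
E(R) = R_f + β_L × MRP = 5.64% + 2.7513 × 3.12% = 14.22%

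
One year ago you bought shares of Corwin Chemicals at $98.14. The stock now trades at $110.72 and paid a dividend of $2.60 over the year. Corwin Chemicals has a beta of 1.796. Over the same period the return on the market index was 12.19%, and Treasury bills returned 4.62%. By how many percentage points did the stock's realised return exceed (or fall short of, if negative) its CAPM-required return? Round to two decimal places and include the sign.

Realised HPR = (P1 + D1 − P0) / P0 = (110.72 + 2.60 − 98.14) / 98.14 = 15.18 / 98.14 = 15.4677%
MRP = 12.19% − 4.62% = 7.57%
CAPM required = R_f + β·MRP = 4.62% + 1.796 × 7.57% = 18.21572%
α = realised − required = 15.4677% − 18.21572% = -2.75%

-2.75%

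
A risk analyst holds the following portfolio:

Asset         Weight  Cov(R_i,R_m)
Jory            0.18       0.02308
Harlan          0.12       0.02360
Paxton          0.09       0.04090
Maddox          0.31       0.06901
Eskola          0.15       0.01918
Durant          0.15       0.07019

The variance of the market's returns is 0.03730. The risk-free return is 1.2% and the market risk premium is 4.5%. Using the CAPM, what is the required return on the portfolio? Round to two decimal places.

β_Jory = 0.02308 / 0.03730 = 0.6188
β_Harlan = 0.02360 / 0.03730 = 0.6327
β_Paxton = 0.04090 / 0.03730 = 1.0965
β_Maddox = 0.06901 / 0.03730 = 1.8501
β_Eskola = 0.01918 / 0.03730 = 0.5142
β_Durant = 0.07019 / 0.03730 = 1.8818
β_P = Σ w_i β_i = 0.18×0.6188 + 0.12×0.6327 + 0.09×1.0965 + 0.31×1.8501 + 0.15×0.5142 + 0.15×1.8818 = 1.2189
E(R_P) = R_f + β_P × MRP = 1.2% + 1.2189 × 4.5% = 6.69%

6.69%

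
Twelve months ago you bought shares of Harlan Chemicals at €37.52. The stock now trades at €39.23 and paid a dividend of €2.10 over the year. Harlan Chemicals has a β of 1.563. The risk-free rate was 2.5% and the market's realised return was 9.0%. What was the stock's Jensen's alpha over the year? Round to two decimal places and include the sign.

-2.50%

Realised HPR = (P1 + D1 − P0) / P0 = (39.23 + 2.10 − 37.52) / 37.52 = 3.81 / 37.52 = 10.1546%
MRP = 9.0% − 2.5% = 6.50%
CAPM required = R_f + β·MRP = 2.5% + 1.563 × 6.5% = 12.6595%
α = realised − required = 10.1546% − 12.6595% = -2.50%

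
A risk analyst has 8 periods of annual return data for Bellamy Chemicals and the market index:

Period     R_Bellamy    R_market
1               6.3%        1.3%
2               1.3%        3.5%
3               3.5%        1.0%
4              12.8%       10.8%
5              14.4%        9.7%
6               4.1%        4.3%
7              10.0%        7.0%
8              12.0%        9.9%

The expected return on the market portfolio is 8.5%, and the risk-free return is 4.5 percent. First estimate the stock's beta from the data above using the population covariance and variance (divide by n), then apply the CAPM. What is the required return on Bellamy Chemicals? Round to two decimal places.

8.83%

Mean R_i = (6.3 + 1.3 + 3.5 + 12.8 + 14.4 + 4.1 + 10.0 + 12.0) / 8 = 8.0500%
Mean R_m = (1.3 + 3.5 + 1.0 + 10.8 + 9.7 + 4.3 + 7.0 + 9.9) / 8 = 5.9375%
Σ(R_i − R̄_i)(R_m − R̄_m) = 118.2150  ⇒  Cov = 118.2150 / 8 = 14.7769
Σ(R_m − R̄_m)² = 109.1388  ⇒  Var(R_m) = 109.1388 / 8 = 13.6424
β = Cov / Var(R_m) = 14.7769 / 13.6424 = 1.0832
MRP = 8.5% − 4.5% = 4.00%
E(R) = R_f + β × MRP = 4.5% + 1.0832 × 4.0% = 8.83%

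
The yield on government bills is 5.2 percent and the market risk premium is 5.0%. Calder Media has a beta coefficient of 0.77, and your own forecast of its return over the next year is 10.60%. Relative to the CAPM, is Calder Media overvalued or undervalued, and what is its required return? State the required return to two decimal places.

Undervalued; required return 9.05%

Required return = R_f + β·MRP = 5.2% + 0.77 × 5.0% = 9.05%
Forecast 10.60% > required 9.05% → the stock plots above the SML → undervalued.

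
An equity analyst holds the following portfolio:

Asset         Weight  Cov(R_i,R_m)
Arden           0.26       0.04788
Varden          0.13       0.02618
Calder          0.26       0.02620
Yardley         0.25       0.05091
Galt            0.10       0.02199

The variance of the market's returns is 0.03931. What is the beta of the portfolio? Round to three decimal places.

β_Arden = 0.04788 / 0.03931 = 1.2180
β_Varden = 0.02618 / 0.03931 = 0.6660
β_Calder = 0.02620 / 0.03931 = 0.6665
β_Yardley = 0.05091 / 0.03931 = 1.2951
β_Galt = 0.02199 / 0.03931 = 0.5594
β_P = Σ w_i β_i = 0.26×1.2180 + 0.13×0.6660 + 0.26×0.6665 + 0.25×1.2951 + 0.10×0.5594 = 0.9563

0.956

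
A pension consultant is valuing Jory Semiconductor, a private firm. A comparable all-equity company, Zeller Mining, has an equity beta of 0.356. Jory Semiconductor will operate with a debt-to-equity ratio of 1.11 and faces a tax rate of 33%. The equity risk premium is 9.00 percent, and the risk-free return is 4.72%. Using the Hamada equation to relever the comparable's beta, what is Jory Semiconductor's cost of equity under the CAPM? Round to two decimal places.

10.31%

β_L = β_U × [1 + (1 − t)(D/E)] = 0.356 × [1 + (1 − 0.33) × 1.11]
    = 0.356 × [1 + 0.67 × 1.11] = 0.356 × 1.7437 = 0.6208
E(R) = R_f + β_L × MRP = 4.72% + 0.6208 × 9.00% = 10.31%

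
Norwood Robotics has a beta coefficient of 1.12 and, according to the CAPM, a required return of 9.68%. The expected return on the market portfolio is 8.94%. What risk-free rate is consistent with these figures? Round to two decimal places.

2.77%

E(R) = R_f + β(E(R_m) − R_f) = R_f(1 − β) + β·E(R_m)
9.68% = R_f × (1 − 1.12) + 1.12 × 8.94%
9.68% = R_f × -0.12 + 10.0128%
R_f = (9.68% − 10.0128%) / -0.12 = 2.77%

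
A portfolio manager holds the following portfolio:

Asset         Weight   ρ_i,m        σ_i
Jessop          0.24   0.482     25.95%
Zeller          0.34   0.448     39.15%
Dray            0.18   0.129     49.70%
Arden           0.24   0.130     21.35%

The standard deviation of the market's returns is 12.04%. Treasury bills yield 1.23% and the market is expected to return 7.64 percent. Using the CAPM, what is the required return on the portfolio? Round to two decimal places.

β_Jessop = 0.482 × 25.95% / 12.04% = 1.0389
β_Zeller = 0.448 × 39.15% / 12.04% = 1.4567
β_Dray = 0.129 × 49.70% / 12.04% = 0.5325
β_Arden = 0.130 × 21.35% / 12.04% = 0.2305
β_P = Σ w_i β_i = 0.24×1.0389 + 0.34×1.4567 + 0.18×0.5325 + 0.24×0.2305 = 0.8958
MRP = 7.64% − 1.23% = 6.41%
E(R_P) = R_f + β_P × MRP = 1.23% + 0.8958 × 6.41% = 6.97%

6.97%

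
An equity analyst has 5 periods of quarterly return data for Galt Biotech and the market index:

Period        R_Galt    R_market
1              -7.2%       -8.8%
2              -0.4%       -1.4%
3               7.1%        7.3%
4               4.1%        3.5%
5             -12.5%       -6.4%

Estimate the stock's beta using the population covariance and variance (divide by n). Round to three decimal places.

Mean R_i = (-7.2 − 0.4 + 7.1 + 4.1 − 12.5) / 5 = -1.7800%
Mean R_m = (-8.8 − 1.4 + 7.3 + 3.5 − 6.4) / 5 = -1.1600%
Σ(R_i − R̄_i)(R_m − R̄_m) = 199.7760  ⇒  Cov = 199.7760 / 5 = 39.9552
Σ(R_m − R̄_m)² = 179.1720  ⇒  Var(R_m) = 179.1720 / 5 = 35.8344
β = Cov / Var(R_m) = 39.9552 / 35.8344 = 1.1150

1.115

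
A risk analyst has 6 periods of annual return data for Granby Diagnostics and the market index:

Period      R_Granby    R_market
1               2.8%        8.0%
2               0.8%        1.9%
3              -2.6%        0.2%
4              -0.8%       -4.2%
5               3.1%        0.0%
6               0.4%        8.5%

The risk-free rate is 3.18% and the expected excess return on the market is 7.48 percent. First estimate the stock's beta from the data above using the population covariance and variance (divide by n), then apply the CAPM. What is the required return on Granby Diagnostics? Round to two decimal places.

4.47%

Mean R_i = (2.8 + 0.8 − 2.6 − 0.8 + 3.1 + 0.4) / 6 = 0.6167%
Mean R_m = (8.0 + 1.9 + 0.2 − 4.2 + 0.0 + 8.5) / 6 = 2.4000%
Σ(R_i − R̄_i)(R_m − R̄_m) = 21.2800  ⇒  Cov = 21.2800 / 6 = 3.5467
Σ(R_m − R̄_m)² = 122.9800  ⇒  Var(R_m) = 122.9800 / 6 = 20.4967
β = Cov / Var(R_m) = 3.5467 / 20.4967 = 0.1730
E(R) = R_f + β × MRP = 3.18% + 0.1730 × 7.48% = 4.47%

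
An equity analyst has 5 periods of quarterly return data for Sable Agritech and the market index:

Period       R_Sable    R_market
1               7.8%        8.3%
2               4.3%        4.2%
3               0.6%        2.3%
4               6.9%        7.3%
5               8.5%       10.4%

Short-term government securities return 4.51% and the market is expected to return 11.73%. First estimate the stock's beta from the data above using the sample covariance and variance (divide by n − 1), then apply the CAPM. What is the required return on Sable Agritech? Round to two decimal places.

11.43%

Mean R_i = (7.8 + 4.3 + 0.6 + 6.9 + 8.5) / 5 = 5.6200%
Mean R_m = (8.3 + 4.2 + 2.3 + 7.3 + 10.4) / 5 = 6.5000%
Σ(R_i − R̄_i)(R_m − R̄_m) = 40.3000  ⇒  Cov = 40.3000 / 4 = 10.0750
Σ(R_m − R̄_m)² = 42.0200  ⇒  Var(R_m) = 42.0200 / 4 = 10.5050
β = Cov / Var(R_m) = 10.0750 / 10.5050 = 0.9591
MRP = 11.73% − 4.51% = 7.22%
E(R) = R_f + β × MRP = 4.51% + 0.9591 × 7.22% = 11.43%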